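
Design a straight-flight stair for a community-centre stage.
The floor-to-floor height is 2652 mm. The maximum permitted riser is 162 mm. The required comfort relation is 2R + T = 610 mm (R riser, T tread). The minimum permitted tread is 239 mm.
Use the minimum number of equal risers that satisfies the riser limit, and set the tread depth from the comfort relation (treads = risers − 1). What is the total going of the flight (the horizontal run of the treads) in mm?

2652 / 162 = 16.37, so 17 risers are needed.
Riser R = 2652 / 17 = 156 mm, within the 162 mm limit.
T = 610 − 2·156 = 298 mm, which satisfies the 239 mm minimum.
17 risers give 16 treads; going = 16 × 298 = 4768 mm.

4768 mm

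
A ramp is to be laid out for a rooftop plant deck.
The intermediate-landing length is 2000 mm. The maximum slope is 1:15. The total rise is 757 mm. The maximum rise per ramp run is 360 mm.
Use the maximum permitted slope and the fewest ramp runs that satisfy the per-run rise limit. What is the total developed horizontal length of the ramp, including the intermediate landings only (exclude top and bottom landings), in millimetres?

15355 mm

757 / 360 = 2.10, so 3 ramp runs are needed. That means 2 intermediate landings.
Ramp run (horizontal) at 1:15: 757 × 15 = 11355 mm.
Intermediate landings: 2 × 2000 = 4000 mm.
Total developed length = 11355 + 4000 = 15355 mm.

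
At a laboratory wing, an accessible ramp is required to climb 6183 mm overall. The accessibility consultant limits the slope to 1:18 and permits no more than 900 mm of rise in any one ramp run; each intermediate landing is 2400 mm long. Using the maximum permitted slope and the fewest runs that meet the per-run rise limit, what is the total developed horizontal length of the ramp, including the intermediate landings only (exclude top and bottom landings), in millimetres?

125694 mm

At most 900 each: 6183/900 = 6.87, giving 7 ramp runs. That means 6 intermediate landings.
Ramp run (horizontal) at 1:18: 6183 × 18 = 111294 mm.
Intermediate landings: 6 × 2400 = 14400 mm.
Developed length = 111294 + 14400 = 125694 mm.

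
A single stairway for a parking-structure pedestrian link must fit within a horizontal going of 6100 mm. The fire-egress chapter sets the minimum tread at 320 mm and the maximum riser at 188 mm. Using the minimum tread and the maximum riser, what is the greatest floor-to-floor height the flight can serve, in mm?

3760 mm

Treads that fit: ⌊6100 / 320⌋ = 19.
Risers = treads + 1 = 20.
Maximum height = 20 × 188 = 3760 mm.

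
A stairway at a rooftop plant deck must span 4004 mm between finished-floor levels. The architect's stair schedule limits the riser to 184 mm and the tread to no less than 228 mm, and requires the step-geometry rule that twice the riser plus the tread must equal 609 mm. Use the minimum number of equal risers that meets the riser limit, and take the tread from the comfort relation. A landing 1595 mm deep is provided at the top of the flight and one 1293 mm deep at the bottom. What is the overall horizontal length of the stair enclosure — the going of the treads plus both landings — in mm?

8033 mm

4004 / 184 = 21.76, so 22 risers are needed.
Riser R = 4004 / 22 = 182 mm, within the 184 mm limit.
T = 609 − 2·182 = 245 mm, which satisfies the 228 mm minimum.
Treads = 22 − 1 = 21; going = 21 × 245 = 5145 mm.
Add landings: 5145 + 1595 + 1293 = 8033 mm.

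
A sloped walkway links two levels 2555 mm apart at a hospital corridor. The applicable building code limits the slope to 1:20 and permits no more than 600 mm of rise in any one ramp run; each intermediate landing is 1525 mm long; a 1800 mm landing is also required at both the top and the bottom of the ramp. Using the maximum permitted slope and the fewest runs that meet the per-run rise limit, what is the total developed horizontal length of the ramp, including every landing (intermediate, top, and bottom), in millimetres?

2555 / 600 = 4.26, so 5 ramp runs are needed. That means 4 intermediate landings.
Ramp run (horizontal) at 1:20: 2555 × 20 = 51100 mm.
Intermediate landings: 4 × 1525 = 6100 mm.
Top and bottom landings: 2 × 1800 = 3600 mm.
Total = 51100 + 6100 + 3600 = 60800 mm.

60800 mm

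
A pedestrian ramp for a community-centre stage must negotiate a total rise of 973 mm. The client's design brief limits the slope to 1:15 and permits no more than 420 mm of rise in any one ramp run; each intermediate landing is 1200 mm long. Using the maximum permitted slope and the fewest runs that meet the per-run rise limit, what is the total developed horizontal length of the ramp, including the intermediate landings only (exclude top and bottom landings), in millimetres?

16995 mm

⌈973/420⌉ = 3 ramp runs. That means 2 intermediate landings.
Horizontal run for 973 mm of rise at 1:15 is 973 × 15 = 14595 mm.
Intermediate landings: 2 × 1200 = 2400 mm.
Developed length = 14595 + 2400 = 16995 mm.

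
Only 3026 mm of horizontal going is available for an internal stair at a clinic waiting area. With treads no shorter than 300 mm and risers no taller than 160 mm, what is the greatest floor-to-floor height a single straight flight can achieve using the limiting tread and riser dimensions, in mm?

Treads that fit: ⌊3026 / 300⌋ = 10.
Risers = treads + 1 = 11.
Maximum height = 11 × 160 = 1760 mm.

1760 mm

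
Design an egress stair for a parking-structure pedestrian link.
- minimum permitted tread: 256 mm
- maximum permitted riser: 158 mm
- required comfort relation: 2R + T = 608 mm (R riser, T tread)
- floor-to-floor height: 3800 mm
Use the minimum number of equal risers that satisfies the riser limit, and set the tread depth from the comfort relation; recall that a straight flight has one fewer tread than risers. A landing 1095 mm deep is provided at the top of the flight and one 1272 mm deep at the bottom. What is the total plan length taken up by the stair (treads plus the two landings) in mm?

⌈3800/158⌉ = 25 risers.
R = 3800 ÷ 25 = 152 mm.
Tread T = 608 − 2 × 152 = 304 mm (≥ 256 mm).
Going = (25 − 1) × 304 = 7296 mm.
Enclosure = 7296 + 1095 + 1272 = 9663 mm.

9663 mm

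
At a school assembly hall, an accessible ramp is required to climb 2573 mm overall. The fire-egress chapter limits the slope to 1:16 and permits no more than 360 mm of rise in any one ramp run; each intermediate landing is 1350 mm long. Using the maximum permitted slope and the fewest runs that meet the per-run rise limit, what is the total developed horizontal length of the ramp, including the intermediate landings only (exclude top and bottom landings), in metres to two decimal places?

At most 360 each: 2573/360 = 7.15, giving 8 ramp runs. That means 7 intermediate landings.
Ramp run (horizontal) at 1:16: 2573 × 16 = 41168 mm.
7 intermediate landings contribute 7 × 1350 = 9450 mm.
Total developed length = 41168 + 9450 = 50618 mm.
= 50.62 m.

50.62 m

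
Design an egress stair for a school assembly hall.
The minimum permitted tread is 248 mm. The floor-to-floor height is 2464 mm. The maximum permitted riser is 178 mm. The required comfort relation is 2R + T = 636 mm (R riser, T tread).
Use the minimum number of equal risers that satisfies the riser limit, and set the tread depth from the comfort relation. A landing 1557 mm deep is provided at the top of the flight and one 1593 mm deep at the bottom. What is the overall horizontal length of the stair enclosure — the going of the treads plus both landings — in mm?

2464 / 178 = 13.843 → round up to 14 risers.
Riser R = 2464 / 14 = 176 mm, within the 178 mm limit.
Tread T = 636 − 2 × 176 = 284 mm (≥ 248 mm).
Going = (14 − 1) × 284 = 3692 mm.
Add landings: 3692 + 1557 + 1593 = 6842 mm.

6842 mm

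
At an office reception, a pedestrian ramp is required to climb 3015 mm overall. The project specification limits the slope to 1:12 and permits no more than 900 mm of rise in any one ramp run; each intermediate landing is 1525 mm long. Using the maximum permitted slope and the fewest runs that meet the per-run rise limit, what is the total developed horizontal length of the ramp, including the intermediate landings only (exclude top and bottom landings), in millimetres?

40755 mm

3015 / 900 = 3.35, so 4 ramp runs are needed. That means 3 intermediate landings.
Horizontal run for 3015 mm of rise at 1:12 is 3015 × 12 = 36180 mm.
Intermediate landings: 3 × 1525 = 4575 mm.
Total developed length = 36180 + 4575 = 40755 mm.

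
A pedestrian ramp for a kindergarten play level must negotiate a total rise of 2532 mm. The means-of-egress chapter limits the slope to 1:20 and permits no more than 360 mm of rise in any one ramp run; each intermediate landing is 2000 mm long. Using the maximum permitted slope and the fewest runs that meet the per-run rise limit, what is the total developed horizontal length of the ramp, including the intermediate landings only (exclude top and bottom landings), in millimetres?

At most 360 each: 2532/360 = 7.03, giving 8 ramp runs. That means 7 intermediate landings.
Ramp run (horizontal) at 1:20: 2532 × 20 = 50640 mm.
Intermediate landings: 7 × 2000 = 14000 mm.
Total developed length = 50640 + 14000 = 64640 mm.

64640 mm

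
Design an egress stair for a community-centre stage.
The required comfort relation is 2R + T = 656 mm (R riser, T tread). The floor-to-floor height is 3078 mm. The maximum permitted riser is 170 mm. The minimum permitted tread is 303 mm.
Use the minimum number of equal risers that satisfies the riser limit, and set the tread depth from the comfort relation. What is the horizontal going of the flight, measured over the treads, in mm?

⌈3078/170⌉ = 19 risers.
Each riser is 3078/19 = 162 mm (≤ 170 mm).
T = 656 − 2·162 = 332 mm, which satisfies the 303 mm minimum.
19 risers give 18 treads; going = 18 × 332 = 5976 mm.

5976 mm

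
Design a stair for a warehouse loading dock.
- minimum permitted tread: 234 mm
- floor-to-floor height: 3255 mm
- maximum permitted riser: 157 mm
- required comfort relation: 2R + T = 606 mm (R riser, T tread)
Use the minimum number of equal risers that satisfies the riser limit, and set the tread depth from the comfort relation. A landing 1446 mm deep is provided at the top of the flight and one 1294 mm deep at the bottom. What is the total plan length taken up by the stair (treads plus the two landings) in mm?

8660 mm

⌈3255/157⌉ = 21 risers.
Each riser is 3255/21 = 155 mm (≤ 157 mm).
Tread T = 606 − 2 × 155 = 296 mm (≥ 234 mm).
Going = (21 − 1) × 296 = 5920 mm.
Enclosure = 5920 + 1446 + 1294 = 8660 mm.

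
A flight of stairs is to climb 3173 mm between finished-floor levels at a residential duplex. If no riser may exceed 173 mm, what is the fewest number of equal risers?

3173 / 173 = 18.341 → round up to 19 risers.

19 risers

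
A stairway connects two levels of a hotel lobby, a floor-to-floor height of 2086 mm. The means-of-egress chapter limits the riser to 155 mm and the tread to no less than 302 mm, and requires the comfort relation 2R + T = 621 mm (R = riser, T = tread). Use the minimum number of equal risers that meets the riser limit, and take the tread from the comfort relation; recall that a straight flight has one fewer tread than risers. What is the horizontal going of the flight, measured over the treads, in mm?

4199 mm

At most 155 each: 2086/155 = 13.46, giving 14 risers.
R = 2086 ÷ 14 = 149 mm.
Tread T = 621 − 2 × 149 = 323 mm (≥ 302 mm).
Treads = 14 − 1 = 13; going = 13 × 323 = 4199 mm.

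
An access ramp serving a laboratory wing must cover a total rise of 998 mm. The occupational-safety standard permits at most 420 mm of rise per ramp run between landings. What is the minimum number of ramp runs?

998 / 420 = 2.38, so 3 ramp runs are needed.

3 runs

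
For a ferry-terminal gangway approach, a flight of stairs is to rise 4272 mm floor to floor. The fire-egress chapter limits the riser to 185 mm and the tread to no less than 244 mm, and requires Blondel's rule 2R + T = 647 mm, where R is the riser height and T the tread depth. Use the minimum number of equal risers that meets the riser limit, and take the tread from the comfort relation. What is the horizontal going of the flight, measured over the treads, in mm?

6693 mm

⌈4272/185⌉ = 24 risers.
Riser R = 4272 / 24 = 178 mm, within the 185 mm limit.
From 2R + T = 647: T = 647 − 356 = 291 mm.
Going = (24 − 1) × 291 = 6693 mm.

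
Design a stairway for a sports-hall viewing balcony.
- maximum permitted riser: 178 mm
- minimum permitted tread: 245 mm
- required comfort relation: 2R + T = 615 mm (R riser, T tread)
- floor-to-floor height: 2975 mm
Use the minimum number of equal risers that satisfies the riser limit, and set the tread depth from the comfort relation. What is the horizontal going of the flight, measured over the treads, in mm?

⌈2975/178⌉ = 17 risers.
R = 2975 ÷ 17 = 175 mm.
Tread T = 615 − 2 × 175 = 265 mm (≥ 245 mm).
17 risers give 16 treads; going = 16 × 265 = 4240 mm.

4240 mm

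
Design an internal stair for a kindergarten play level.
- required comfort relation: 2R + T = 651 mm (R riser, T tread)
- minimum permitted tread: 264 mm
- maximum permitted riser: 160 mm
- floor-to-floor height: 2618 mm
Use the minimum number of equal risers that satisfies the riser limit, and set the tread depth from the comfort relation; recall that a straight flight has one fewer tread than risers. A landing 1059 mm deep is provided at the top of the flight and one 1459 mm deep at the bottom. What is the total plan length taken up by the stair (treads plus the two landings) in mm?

8006 mm

2618 / 160 = 16.363 → round up to 17 risers.
Riser R = 2618 / 17 = 154 mm, within the 160 mm limit.
T = 651 − 2·154 = 343 mm, which satisfies the 264 mm minimum.
17 risers give 16 treads; going = 16 × 343 = 5488 mm.
Enclosure = 5488 + 1059 + 1459 = 8006 mm.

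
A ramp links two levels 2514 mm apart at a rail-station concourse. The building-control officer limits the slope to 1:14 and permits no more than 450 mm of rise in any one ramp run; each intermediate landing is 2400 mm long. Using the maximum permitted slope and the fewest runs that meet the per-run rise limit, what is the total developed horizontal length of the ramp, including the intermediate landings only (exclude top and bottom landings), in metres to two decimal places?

47.20 m

2514 / 450 = 5.587 → round up to 6 ramp runs. That means 5 intermediate landings.
Ramp run (horizontal) at 1:14: 2514 × 14 = 35196 mm.
5 intermediate landings contribute 5 × 2400 = 12000 mm.
Developed length = 35196 + 12000 = 47196 mm.
= 47.20 m.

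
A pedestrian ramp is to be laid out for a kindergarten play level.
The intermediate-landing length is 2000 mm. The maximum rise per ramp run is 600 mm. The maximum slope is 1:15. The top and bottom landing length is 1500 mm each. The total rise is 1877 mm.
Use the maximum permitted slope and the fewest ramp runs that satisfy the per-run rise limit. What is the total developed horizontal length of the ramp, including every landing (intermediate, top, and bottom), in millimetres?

37155 mm

1877 / 600 = 3.13, so 4 ramp runs are needed. That means 3 intermediate landings.
Ramp run (horizontal) at 1:15: 1877 × 15 = 28155 mm.
Intermediate landings: 3 × 2000 = 6000 mm.
Top and bottom landings: 2 × 1500 = 3000 mm.
Total = 28155 + 6000 + 3000 = 37155 mm.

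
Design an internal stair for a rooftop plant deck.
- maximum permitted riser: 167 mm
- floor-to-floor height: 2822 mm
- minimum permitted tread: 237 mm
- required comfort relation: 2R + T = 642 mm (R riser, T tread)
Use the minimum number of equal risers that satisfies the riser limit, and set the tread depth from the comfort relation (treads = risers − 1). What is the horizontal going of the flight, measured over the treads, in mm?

4960 mm

⌈2822/167⌉ = 17 risers.
Riser R = 2822 / 17 = 166 mm, within the 167 mm limit.
Tread T = 642 − 2 × 166 = 310 mm (≥ 237 mm).
Treads = 17 − 1 = 16; going = 16 × 310 = 4960 mm.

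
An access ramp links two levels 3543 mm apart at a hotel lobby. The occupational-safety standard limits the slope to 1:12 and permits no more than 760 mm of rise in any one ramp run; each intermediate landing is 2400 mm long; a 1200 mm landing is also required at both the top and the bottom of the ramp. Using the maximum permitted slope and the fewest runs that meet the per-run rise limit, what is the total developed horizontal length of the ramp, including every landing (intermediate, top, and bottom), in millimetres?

⌈3543/760⌉ = 5 ramp runs. That means 4 intermediate landings.
Horizontal run for 3543 mm of rise at 1:12 is 3543 × 12 = 42516 mm.
Intermediate landings: 4 × 2400 = 9600 mm.
Top and bottom landings: 2 × 1200 = 2400 mm.
Total = 42516 + 9600 + 2400 = 54516 mm.

54516 mm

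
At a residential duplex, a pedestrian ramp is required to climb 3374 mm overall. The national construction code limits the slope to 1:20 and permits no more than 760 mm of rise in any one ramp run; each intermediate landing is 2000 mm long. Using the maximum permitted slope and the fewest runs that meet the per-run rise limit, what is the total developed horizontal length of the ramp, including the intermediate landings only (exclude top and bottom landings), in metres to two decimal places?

⌈3374/760⌉ = 5 ramp runs. That means 4 intermediate landings.
Horizontal run for 3374 mm of rise at 1:20 is 3374 × 20 = 67480 mm.
Intermediate landings: 4 × 2000 = 8000 mm.
Developed length = 67480 + 8000 = 75480 mm.
= 75.48 m.

75.48 m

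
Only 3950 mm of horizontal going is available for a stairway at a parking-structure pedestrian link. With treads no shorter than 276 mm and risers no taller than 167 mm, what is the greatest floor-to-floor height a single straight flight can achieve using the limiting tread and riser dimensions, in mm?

2505 mm

Treads that fit: ⌊3950 / 276⌋ = 14.
Risers = treads + 1 = 15.
Maximum height = 15 × 167 = 2505 mm.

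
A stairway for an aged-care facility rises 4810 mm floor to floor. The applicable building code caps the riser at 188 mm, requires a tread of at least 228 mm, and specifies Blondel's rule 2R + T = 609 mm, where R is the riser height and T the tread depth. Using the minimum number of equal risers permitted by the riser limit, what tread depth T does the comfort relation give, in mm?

239 mm

4810 / 188 = 25.59, so 26 risers are needed.
R = 4810 ÷ 26 = 185 mm.
T = 609 − 2·185 = 239 mm, which satisfies the 228 mm minimum.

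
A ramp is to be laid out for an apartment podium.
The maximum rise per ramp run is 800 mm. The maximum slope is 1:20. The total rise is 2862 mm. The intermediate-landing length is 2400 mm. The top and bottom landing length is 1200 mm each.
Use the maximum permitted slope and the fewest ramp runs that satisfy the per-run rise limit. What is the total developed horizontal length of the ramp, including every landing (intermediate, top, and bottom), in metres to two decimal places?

66.84 m

⌈2862/800⌉ = 4 ramp runs. That means 3 intermediate landings.
Horizontal run for 2862 mm of rise at 1:20 is 2862 × 20 = 57240 mm.
Intermediate landings: 3 × 2400 = 7200 mm.
Top and bottom landings: 2 × 1200 = 2400 mm.
Total = 57240 + 7200 + 2400 = 66840 mm.
= 66.84 m.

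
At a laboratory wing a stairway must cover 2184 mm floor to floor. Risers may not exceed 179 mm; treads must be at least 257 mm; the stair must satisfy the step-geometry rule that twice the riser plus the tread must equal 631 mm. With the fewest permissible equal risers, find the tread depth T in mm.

295 mm

2184 / 179 = 12.201 → round up to 13 risers.
Riser R = 2184 / 13 = 168 mm, within the 179 mm limit.
From 2R + T = 631: T = 631 − 336 = 295 mm.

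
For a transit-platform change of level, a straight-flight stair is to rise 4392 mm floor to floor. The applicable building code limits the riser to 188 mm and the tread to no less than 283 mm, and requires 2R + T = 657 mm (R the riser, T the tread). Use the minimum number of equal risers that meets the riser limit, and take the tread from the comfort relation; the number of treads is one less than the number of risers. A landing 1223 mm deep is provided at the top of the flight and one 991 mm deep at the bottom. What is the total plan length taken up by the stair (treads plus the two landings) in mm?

4392 / 188 = 23.36, so 24 risers are needed.
Riser R = 4392 / 24 = 183 mm, within the 188 mm limit.
Tread T = 657 − 2 × 183 = 291 mm (≥ 283 mm).
24 risers give 23 treads; going = 23 × 291 = 6693 mm.
Enclosure = 6693 + 1223 + 991 = 8907 mm.

8907 mm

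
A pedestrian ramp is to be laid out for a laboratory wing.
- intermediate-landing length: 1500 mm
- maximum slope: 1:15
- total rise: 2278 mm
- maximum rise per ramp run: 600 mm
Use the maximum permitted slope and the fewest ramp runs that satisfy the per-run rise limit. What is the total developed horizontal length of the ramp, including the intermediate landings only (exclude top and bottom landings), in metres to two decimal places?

38.67 m

⌈2278/600⌉ = 4 ramp runs. That means 3 intermediate landings.
Horizontal run for 2278 mm of rise at 1:15 is 2278 × 15 = 34170 mm.
Intermediate landings: 3 × 1500 = 4500 mm.
Total developed length = 34170 + 4500 = 38670 mm.
= 38.67 m.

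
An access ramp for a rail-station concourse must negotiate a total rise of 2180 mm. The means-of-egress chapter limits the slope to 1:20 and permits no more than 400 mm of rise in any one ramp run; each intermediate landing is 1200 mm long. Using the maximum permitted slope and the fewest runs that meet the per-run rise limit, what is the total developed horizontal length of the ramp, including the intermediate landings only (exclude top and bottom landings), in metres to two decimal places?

2180 / 400 = 5.45, so 6 ramp runs are needed. That means 5 intermediate landings.
Ramp run (horizontal) at 1:20: 2180 × 20 = 43600 mm.
Intermediate landings: 5 × 1200 = 6000 mm.
Total developed length = 43600 + 6000 = 49600 mm.
= 49.60 m.

49.60 m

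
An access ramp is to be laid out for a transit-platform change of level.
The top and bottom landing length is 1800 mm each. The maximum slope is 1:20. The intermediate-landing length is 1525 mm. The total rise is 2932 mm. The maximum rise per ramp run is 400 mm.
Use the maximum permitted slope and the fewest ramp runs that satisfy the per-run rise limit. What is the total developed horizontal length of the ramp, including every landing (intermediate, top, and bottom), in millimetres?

2932 / 400 = 7.330 → round up to 8 ramp runs. That means 7 intermediate landings.
Horizontal run for 2932 mm of rise at 1:20 is 2932 × 20 = 58640 mm.
7 intermediate landings contribute 7 × 1525 = 10675 mm.
Top and bottom landings: 2 × 1800 = 3600 mm.
Total = 58640 + 10675 + 3600 = 72915 mm.

72915 mm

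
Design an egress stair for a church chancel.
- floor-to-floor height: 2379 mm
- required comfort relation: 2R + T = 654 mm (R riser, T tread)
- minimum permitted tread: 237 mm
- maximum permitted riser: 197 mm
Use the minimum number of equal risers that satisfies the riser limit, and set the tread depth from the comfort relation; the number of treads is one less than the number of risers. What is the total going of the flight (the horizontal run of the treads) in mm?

⌈2379/197⌉ = 13 risers.
R = 2379 ÷ 13 = 183 mm.
T = 654 − 2·183 = 288 mm, which satisfies the 237 mm minimum.
Going = (13 − 1) × 288 = 3456 mm.

3456 mm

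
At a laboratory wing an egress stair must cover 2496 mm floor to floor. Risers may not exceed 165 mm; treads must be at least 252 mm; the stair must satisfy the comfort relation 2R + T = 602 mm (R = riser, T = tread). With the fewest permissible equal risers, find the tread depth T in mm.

2496 / 165 = 15.13, so 16 risers are needed.
Each riser is 2496/16 = 156 mm (≤ 165 mm).
From 2R + T = 602: T = 602 − 312 = 290 mm.

290 mm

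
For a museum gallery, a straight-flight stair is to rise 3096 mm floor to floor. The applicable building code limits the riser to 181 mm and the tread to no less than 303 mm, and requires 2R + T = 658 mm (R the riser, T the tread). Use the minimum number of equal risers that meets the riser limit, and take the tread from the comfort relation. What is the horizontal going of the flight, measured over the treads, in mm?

5338 mm

3096 / 181 = 17.105 → round up to 18 risers.
Riser R = 3096 / 18 = 172 mm, within the 181 mm limit.
Tread T = 658 − 2 × 172 = 314 mm (≥ 303 mm).
18 risers give 17 treads; going = 17 × 314 = 5338 mm.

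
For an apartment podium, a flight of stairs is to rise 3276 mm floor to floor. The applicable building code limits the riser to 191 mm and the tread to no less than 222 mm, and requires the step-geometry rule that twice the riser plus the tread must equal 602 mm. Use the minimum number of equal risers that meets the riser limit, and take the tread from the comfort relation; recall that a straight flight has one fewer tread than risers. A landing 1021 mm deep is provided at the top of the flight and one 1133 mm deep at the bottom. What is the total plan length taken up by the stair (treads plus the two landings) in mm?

⌈3276/191⌉ = 18 risers.
Each riser is 3276/18 = 182 mm (≤ 191 mm).
From 2R + T = 602: T = 602 − 364 = 238 mm.
Treads = 18 − 1 = 17; going = 17 × 238 = 4046 mm.
Add landings: 4046 + 1021 + 1133 = 6200 mm.

6200 mm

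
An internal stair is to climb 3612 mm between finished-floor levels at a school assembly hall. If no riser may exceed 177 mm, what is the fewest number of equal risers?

⌈3612/177⌉ = 21 risers.

21 risers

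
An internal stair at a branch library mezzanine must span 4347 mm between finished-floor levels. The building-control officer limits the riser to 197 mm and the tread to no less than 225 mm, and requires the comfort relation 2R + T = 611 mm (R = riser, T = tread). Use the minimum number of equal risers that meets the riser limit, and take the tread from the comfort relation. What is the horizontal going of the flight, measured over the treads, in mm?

5126 mm

⌈4347/197⌉ = 23 risers.
Each riser is 4347/23 = 189 mm (≤ 197 mm).
Tread T = 611 − 2 × 189 = 233 mm (≥ 225 mm).
Going = (23 − 1) × 233 = 5126 mm.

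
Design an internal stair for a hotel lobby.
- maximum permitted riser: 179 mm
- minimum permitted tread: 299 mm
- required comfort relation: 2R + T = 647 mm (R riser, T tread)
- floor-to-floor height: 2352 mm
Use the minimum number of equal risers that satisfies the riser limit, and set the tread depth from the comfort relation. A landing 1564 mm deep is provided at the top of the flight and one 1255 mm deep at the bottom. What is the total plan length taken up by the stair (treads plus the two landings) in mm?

2352 / 179 = 13.140 → round up to 14 risers.
Each riser is 2352/14 = 168 mm (≤ 179 mm).
T = 647 − 2·168 = 311 mm, which satisfies the 299 mm minimum.
Going = (14 − 1) × 311 = 4043 mm.
Enclosure = 4043 + 1564 + 1255 = 6862 mm.

6862 mm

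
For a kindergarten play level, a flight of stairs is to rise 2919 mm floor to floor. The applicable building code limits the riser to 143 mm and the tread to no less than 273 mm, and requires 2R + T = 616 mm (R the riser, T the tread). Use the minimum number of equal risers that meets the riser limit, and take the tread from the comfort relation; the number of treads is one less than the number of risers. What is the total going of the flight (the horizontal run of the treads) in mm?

2919 / 143 = 20.413 → round up to 21 risers.
Riser R = 2919 / 21 = 139 mm, within the 143 mm limit.
Tread T = 616 − 2 × 139 = 338 mm (≥ 273 mm).
Treads = 21 − 1 = 20; going = 20 × 338 = 6760 mm.

6760 mm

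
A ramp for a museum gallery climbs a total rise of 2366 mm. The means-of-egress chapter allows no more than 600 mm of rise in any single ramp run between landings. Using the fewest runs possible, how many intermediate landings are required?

At most 600 each: 2366/600 = 3.94, giving 4 ramp runs.
4 runs are separated by 3 intermediate landings.

3 intermediate landings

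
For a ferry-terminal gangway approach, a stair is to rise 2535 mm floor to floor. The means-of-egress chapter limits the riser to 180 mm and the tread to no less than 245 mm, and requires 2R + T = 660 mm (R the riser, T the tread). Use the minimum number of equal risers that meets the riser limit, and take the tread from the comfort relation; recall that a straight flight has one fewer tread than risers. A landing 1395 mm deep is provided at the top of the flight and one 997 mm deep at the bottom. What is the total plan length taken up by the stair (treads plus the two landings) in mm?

6900 mm

⌈2535/180⌉ = 15 risers.
Each riser is 2535/15 = 169 mm (≤ 180 mm).
From 2R + T = 660: T = 660 − 338 = 322 mm.
Treads = 15 − 1 = 14; going = 14 × 322 = 4508 mm.
Enclosure = 4508 + 1395 + 997 = 6900 mm.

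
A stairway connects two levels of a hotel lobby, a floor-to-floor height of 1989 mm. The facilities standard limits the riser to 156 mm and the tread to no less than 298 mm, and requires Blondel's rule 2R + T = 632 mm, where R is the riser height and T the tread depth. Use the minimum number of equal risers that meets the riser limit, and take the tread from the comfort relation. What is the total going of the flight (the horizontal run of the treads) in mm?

3912 mm

⌈1989/156⌉ = 13 risers.
Each riser is 1989/13 = 153 mm (≤ 156 mm).
T = 632 − 2·153 = 326 mm, which satisfies the 298 mm minimum.
13 risers give 12 treads; going = 12 × 326 = 3912 mm.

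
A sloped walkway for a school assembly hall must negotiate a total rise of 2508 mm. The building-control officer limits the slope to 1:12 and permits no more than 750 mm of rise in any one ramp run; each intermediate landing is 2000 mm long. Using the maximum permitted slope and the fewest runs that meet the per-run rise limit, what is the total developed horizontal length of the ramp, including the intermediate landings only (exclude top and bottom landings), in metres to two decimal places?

36.10 m

2508 / 750 = 3.344 → round up to 4 ramp runs. That means 3 intermediate landings.
Horizontal run for 2508 mm of rise at 1:12 is 2508 × 12 = 30096 mm.
3 intermediate landings contribute 3 × 2000 = 6000 mm.
Total developed length = 30096 + 6000 = 36096 mm.
= 36.10 m.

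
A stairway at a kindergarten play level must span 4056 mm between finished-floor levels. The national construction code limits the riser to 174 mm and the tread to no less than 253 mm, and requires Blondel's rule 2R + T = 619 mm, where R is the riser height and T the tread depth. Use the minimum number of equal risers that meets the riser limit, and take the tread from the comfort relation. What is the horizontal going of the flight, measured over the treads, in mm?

⌈4056/174⌉ = 24 risers.
Each riser is 4056/24 = 169 mm (≤ 174 mm).
Tread T = 619 − 2 × 169 = 281 mm (≥ 253 mm).
Going = (24 − 1) × 281 = 6463 mm.

6463 mm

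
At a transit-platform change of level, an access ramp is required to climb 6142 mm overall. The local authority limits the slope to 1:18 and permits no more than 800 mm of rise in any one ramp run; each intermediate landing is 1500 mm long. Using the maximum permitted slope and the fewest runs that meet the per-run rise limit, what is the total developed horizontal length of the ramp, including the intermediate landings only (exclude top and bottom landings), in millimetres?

121056 mm

At most 800 each: 6142/800 = 7.68, giving 8 ramp runs. That means 7 intermediate landings.
Horizontal run for 6142 mm of rise at 1:18 is 6142 × 18 = 110556 mm.
Intermediate landings: 7 × 1500 = 10500 mm.
Total developed length = 110556 + 10500 = 121056 mm.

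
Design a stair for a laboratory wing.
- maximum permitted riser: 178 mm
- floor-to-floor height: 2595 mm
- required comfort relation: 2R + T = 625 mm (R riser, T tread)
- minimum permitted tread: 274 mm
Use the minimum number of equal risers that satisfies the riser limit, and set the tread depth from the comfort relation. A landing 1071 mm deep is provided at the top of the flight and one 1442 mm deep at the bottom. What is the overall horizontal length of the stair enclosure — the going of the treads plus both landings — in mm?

⌈2595/178⌉ = 15 risers.
Each riser is 2595/15 = 173 mm (≤ 178 mm).
Tread T = 625 − 2 × 173 = 279 mm (≥ 274 mm).
Treads = 15 − 1 = 14; going = 14 × 279 = 3906 mm.
Enclosure = 3906 + 1071 + 1442 = 6419 mm.

6419 mm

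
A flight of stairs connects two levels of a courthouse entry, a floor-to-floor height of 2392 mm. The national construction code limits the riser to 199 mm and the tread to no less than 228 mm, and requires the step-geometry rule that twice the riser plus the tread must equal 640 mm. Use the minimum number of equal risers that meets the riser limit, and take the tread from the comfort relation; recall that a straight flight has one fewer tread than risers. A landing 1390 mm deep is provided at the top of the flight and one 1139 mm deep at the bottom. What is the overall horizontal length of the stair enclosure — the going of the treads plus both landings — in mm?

⌈2392/199⌉ = 13 risers.
Each riser is 2392/13 = 184 mm (≤ 199 mm).
Tread T = 640 − 2 × 184 = 272 mm (≥ 228 mm).
13 risers give 12 treads; going = 12 × 272 = 3264 mm.
Enclosure = 3264 + 1390 + 1139 = 5793 mm.

5793 mm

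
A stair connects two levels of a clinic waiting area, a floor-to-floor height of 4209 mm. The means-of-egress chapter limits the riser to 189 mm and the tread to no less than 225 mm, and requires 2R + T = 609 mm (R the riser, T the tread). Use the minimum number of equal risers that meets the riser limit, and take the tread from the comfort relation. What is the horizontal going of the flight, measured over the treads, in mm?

4209 / 189 = 22.27, so 23 risers are needed.
Each riser is 4209/23 = 183 mm (≤ 189 mm).
Tread T = 609 − 2 × 183 = 243 mm (≥ 225 mm).
Treads = 23 − 1 = 22; going = 22 × 243 = 5346 mm.

5346 mm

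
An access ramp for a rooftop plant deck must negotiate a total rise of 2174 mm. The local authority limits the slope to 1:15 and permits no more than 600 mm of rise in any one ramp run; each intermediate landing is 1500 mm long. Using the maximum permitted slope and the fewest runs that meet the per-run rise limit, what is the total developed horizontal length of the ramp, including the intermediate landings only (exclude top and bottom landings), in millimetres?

37110 mm

2174 / 600 = 3.623 → round up to 4 ramp runs. That means 3 intermediate landings.
Ramp run (horizontal) at 1:15: 2174 × 15 = 32610 mm.
3 intermediate landings contribute 3 × 1500 = 4500 mm.
Developed length = 32610 + 4500 = 37110 mm.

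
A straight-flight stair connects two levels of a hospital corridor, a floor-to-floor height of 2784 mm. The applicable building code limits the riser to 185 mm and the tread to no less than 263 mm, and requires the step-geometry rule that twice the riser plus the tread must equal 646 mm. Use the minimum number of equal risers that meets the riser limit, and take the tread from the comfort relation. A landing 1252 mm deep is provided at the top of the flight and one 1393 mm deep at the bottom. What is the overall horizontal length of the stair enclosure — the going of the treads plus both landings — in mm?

7115 mm

2784 / 185 = 15.049 → round up to 16 risers.
Each riser is 2784/16 = 174 mm (≤ 185 mm).
Tread T = 646 − 2 × 174 = 298 mm (≥ 263 mm).
Going = (16 − 1) × 298 = 4470 mm.
Enclosure = 4470 + 1252 + 1393 = 7115 mm.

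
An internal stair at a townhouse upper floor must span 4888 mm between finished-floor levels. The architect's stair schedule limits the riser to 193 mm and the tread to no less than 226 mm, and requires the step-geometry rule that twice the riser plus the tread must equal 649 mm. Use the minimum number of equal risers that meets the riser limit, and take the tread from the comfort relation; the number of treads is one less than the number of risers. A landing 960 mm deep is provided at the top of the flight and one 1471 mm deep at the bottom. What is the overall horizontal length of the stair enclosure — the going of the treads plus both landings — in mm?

9256 mm

At most 193 each: 4888/193 = 25.33, giving 26 risers.
R = 4888 ÷ 26 = 188 mm.
Tread T = 649 − 2 × 188 = 273 mm (≥ 226 mm).
Treads = 26 − 1 = 25; going = 25 × 273 = 6825 mm.
Enclosure = 6825 + 960 + 1471 = 9256 mm.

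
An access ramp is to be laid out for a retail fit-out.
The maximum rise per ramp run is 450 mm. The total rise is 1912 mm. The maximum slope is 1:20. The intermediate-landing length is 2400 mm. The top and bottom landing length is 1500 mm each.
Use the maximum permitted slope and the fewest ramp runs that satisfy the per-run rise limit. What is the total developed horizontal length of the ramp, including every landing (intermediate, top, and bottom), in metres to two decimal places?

50.84 m

At most 450 each: 1912/450 = 4.25, giving 5 ramp runs. That means 4 intermediate landings.
Ramp run (horizontal) at 1:20: 1912 × 20 = 38240 mm.
Intermediate landings: 4 × 2400 = 9600 mm.
Top and bottom landings: 2 × 1500 = 3000 mm.
Total = 38240 + 9600 + 3000 = 50840 mm.
= 50.84 m.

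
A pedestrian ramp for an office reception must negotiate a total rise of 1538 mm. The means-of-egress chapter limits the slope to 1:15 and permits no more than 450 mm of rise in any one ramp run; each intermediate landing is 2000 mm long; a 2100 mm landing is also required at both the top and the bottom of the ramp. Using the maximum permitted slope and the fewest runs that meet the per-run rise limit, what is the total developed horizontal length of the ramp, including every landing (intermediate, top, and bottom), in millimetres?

33270 mm

⌈1538/450⌉ = 4 ramp runs. That means 3 intermediate landings.
Ramp run (horizontal) at 1:15: 1538 × 15 = 23070 mm.
Intermediate landings: 3 × 2000 = 6000 mm.
Top and bottom landings: 2 × 2100 = 4200 mm.
Total = 23070 + 6000 + 4200 = 33270 mm.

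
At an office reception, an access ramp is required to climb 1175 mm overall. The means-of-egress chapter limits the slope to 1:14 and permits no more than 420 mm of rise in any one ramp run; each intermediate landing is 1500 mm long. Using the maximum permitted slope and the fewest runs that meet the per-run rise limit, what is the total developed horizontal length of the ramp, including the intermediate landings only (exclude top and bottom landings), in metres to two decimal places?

⌈1175/420⌉ = 3 ramp runs. That means 2 intermediate landings.
Ramp run (horizontal) at 1:14: 1175 × 14 = 16450 mm.
Intermediate landings: 2 × 1500 = 3000 mm.
Total developed length = 16450 + 3000 = 19450 mm.
= 19.45 m.

19.45 m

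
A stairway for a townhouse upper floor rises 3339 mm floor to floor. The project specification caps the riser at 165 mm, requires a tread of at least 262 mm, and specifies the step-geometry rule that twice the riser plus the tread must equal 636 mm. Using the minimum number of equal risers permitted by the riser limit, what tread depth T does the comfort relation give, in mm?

318 mm

At most 165 each: 3339/165 = 20.24, giving 21 risers.
R = 3339 ÷ 21 = 159 mm.
T = 636 − 2·159 = 318 mm, which satisfies the 262 mm minimum.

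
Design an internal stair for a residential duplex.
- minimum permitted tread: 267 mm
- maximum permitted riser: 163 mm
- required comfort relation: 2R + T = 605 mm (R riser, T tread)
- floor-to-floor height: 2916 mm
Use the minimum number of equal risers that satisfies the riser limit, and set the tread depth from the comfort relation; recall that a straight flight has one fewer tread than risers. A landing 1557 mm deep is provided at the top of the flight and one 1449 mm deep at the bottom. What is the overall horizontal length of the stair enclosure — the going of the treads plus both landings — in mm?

At most 163 each: 2916/163 = 17.89, giving 18 risers.
R = 2916 ÷ 18 = 162 mm.
T = 605 − 2·162 = 281 mm, which satisfies the 267 mm minimum.
Going = (18 − 1) × 281 = 4777 mm.
Add landings: 4777 + 1557 + 1449 = 7783 mm.

7783 mm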